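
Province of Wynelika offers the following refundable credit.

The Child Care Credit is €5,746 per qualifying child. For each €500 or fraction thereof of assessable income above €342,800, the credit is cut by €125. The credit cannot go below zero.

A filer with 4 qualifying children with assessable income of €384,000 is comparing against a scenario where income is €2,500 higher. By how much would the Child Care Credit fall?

At €384,000 — base = 4 × €5,746 = €22,984. income exceeds €342,800 by €41,200, which is 83 full-or-partial €500 increments; reduction = 83 × €125 = €10,375, leaving €12,609.
At €386,500 — base = 4 × €5,746 = €22,984. income exceeds €342,800 by €43,700, which is 88 full-or-partial €500 increments; reduction = 88 × €125 = €11,000, leaving €11,984.
Lost: €12,609 − €11,984 = €625.

€625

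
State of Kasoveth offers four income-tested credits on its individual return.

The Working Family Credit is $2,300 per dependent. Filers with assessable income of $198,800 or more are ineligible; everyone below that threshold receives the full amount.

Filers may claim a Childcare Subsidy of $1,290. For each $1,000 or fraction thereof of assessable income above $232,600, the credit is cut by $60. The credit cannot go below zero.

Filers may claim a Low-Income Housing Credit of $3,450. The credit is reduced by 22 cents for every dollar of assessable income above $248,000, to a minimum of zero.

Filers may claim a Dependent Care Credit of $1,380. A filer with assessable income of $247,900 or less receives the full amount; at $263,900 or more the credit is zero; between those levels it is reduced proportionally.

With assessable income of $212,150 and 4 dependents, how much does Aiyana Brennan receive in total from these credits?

Working Family Credit: base = 4 × $2,300 = $9,200. $212,150 meets or exceeds the $198,800 cutoff, so the credit is $0.
Childcare Subsidy: $212,150 is at or below the $232,600 threshold, so the full $1,290 applies.
Low-Income Housing Credit: $212,150 is at or below the $248,000 threshold, so the full $3,450 applies.
Dependent Care Credit: $212,150 is at or below the $247,900 threshold, so the full $1,380 applies.
Total: $0 + $1,290 + $3,450 + $1,380 = $6,120.

$6,120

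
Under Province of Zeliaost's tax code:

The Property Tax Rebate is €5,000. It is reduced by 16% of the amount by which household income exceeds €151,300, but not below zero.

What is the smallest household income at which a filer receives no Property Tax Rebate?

€182,550

The credit falls by 16% of each euro above €151,300, so it reaches zero when the excess is €5,000 / 16% = €31,250: income = €151,300 + €31,250 = €182,550.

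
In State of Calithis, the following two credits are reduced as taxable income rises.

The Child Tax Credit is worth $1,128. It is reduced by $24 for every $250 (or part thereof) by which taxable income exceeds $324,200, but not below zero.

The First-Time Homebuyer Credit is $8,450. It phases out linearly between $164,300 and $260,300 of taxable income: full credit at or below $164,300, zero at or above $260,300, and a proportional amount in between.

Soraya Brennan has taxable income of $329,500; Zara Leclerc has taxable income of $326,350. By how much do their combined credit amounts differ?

Soraya ($329,500): Child Tax Credit: income exceeds $324,200 by $5,300, which is 22 full-or-partial $250 increments; reduction = 22 × $24 = $528, leaving $600. First-Time Homebuyer Credit: $329,500 is at or above $260,300, so the credit is $0. total $600 + $0 = $600
Zara ($326,350): Child Tax Credit: income exceeds $324,200 by $2,150, which is 9 full-or-partial $250 increments; reduction = 9 × $24 = $216, leaving $912. First-Time Homebuyer Credit: $326,350 is at or above $260,300, so the credit is $0. total $912 + $0 = $912
Difference: |$600 − $912| = $312.

$312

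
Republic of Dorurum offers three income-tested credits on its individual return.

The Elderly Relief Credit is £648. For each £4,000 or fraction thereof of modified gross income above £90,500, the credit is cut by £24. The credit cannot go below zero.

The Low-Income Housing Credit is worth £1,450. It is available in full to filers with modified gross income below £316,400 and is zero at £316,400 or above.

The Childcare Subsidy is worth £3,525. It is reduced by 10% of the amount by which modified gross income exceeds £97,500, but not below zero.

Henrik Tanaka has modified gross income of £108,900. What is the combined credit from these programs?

£4,363

Elderly Relief Credit: income exceeds £90,500 by £18,400, which is 5 full-or-partial £4,000 increments; reduction = 5 × £24 = £120, leaving £528.
Low-Income Housing Credit: £108,900 is below the £316,400 cutoff, so the full £1,450 applies.
Childcare Subsidy: 10% of the £11,400 excess over £97,500 is £1,140; credit = £3,525 − £1,140 = £2,385.
Total: £528 + £1,450 + £2,385 = £4,363.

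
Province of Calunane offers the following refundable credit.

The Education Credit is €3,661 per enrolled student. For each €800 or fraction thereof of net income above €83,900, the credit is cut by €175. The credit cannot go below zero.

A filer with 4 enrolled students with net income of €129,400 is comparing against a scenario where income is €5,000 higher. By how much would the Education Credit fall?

€1,225

At €129,400 — base = 4 × €3,661 = €14,644. income exceeds €83,900 by €45,500, which is 57 full-or-partial €800 increments; reduction = 57 × €175 = €9,975, leaving €4,669.
At €134,400 — base = 4 × €3,661 = €14,644. income exceeds €83,900 by €50,500, which is 64 full-or-partial €800 increments; reduction = 64 × €175 = €11,200, leaving €3,444.
Lost: €4,669 − €3,444 = €1,225.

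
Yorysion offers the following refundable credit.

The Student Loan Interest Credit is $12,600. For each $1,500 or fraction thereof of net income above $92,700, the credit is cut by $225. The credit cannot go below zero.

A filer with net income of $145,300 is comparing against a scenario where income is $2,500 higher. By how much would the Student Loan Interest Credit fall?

At $145,300 — income exceeds $92,700 by $52,600, which is 36 full-or-partial $1,500 increments; reduction = 36 × $225 = $8,100, leaving $4,500.
At $147,800 — income exceeds $92,700 by $55,100, which is 37 full-or-partial $1,500 increments; reduction = 37 × $225 = $8,325, leaving $4,275.
Lost: $4,500 − $4,275 = $225.

$225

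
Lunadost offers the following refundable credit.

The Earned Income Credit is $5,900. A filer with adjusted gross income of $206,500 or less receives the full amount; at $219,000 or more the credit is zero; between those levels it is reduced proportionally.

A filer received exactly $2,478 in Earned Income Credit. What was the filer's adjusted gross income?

$2,478 is 2,478/5,900 of the full $5,900, so 3,422/5,900 of the $12,500 range has been used: income = $206,500 + $12,500 × 3,422/5,900 = $213,750.

$213,750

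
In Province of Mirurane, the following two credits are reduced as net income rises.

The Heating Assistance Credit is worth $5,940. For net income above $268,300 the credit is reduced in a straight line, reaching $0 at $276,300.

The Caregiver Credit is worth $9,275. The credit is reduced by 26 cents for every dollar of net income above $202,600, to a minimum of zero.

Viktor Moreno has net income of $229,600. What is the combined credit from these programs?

$8,195

Heating Assistance Credit: $229,600 is at or below the $268,300 threshold, so the full $5,940 applies.
Caregiver Credit: 26% of the $27,000 excess over $202,600 is $7,020; credit = $9,275 − $7,020 = $2,255.
Total: $5,940 + $2,255 = $8,195.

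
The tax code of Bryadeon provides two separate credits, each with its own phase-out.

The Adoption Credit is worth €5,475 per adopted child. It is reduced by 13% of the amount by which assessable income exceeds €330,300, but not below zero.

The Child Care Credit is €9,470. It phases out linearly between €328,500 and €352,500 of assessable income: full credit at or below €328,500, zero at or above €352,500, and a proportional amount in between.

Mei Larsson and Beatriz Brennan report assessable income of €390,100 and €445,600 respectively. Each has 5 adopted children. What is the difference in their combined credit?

Mei (€390,100): Adoption Credit: base = 5 × €5,475 = €27,375. 13% of the €59,800 excess over €330,300 is €7,774; credit = €27,375 − €7,774 = €19,601. Child Care Credit: €390,100 is at or above €352,500, so the credit is €0. total €19,601 + €0 = €19,601
Beatriz (€445,600): Adoption Credit: base = 5 × €5,475 = €27,375. 13% of the €115,300 excess over €330,300 is €14,989; credit = €27,375 − €14,989 = €12,386. Child Care Credit: €445,600 is at or above €352,500, so the credit is €0. total €12,386 + €0 = €12,386
Difference: |€19,601 − €12,386| = €7,215.

€7,215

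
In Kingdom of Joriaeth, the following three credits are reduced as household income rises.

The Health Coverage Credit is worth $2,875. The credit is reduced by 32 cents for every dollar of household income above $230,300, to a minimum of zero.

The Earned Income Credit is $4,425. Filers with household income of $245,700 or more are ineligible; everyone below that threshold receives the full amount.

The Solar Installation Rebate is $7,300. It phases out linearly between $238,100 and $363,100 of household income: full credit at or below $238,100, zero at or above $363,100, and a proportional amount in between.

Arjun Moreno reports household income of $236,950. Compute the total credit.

$12,472

Health Coverage Credit: 32% of the $6,650 excess over $230,300 is $2,128; credit = $2,875 − $2,128 = $747.
Earned Income Credit: $236,950 is below the $245,700 cutoff, so the full $4,425 applies.
Solar Installation Rebate: $236,950 is at or below the $238,100 threshold, so the full $7,300 applies.
Total: $747 + $4,425 + $7,300 = $12,472.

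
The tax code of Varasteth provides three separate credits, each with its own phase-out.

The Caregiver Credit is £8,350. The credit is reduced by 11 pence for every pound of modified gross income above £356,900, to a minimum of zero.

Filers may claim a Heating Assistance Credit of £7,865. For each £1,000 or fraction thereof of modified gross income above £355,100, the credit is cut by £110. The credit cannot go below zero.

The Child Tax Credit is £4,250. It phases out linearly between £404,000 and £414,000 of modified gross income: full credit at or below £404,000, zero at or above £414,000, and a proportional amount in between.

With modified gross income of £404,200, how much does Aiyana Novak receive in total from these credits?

£9,677

Caregiver Credit: 11% of the £47,300 excess over £356,900 is £5,203; credit = £8,350 − £5,203 = £3,147.
Heating Assistance Credit: income exceeds £355,100 by £49,100, which is 50 full-or-partial £1,000 increments; reduction = 50 × £110 = £5,500, leaving £2,365.
Child Tax Credit: £404,200 is £200 into a £10,000 phase-out range, leaving 9,800/10,000 of the credit: £4,250 × 9,800/10,000 = £4,165.
Total: £3,147 + £2,365 + £4,165 = £9,677.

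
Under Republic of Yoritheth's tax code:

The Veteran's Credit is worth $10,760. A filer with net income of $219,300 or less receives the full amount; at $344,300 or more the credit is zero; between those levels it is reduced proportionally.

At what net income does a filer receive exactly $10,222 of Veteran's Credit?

$10,222 is 10,222/10,760 of the full $10,760, so 538/10,760 of the $125,000 range has been used: income = $219,300 + $125,000 × 538/10,760 = $225,550.

$225,550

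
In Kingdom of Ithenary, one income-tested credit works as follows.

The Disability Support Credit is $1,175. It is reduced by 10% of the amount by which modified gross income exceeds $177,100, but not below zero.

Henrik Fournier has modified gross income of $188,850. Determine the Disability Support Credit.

Disability Support Credit: 10% of the $11,750 excess over $177,100 is $1,175 ≥ base, so the credit is $0.

$0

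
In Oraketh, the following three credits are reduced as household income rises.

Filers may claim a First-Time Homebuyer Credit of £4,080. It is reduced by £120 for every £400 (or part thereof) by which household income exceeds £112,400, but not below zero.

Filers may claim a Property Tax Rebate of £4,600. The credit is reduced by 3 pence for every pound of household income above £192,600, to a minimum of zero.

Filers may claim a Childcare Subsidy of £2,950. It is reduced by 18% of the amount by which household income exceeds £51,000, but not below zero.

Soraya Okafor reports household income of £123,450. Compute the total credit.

£5,320

First-Time Homebuyer Credit: income exceeds £112,400 by £11,050, which is 28 full-or-partial £400 increments; reduction = 28 × £120 = £3,360, leaving £720.
Property Tax Rebate: £123,450 is at or below the £192,600 threshold, so the full £4,600 applies.
Childcare Subsidy: 18% of the £72,450 excess over £51,000 is £13,041 ≥ base, so the credit is £0.
Total: £720 + £4,600 + £0 = £5,320.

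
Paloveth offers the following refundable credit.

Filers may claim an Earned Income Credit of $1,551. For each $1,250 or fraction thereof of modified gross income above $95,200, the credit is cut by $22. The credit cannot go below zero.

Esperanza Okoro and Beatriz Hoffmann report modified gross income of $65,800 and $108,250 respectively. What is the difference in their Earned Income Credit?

$242

Esperanza ($65,800): Earned Income Credit: $65,800 is at or below the $95,200 threshold, so the full $1,551 applies.
Beatriz ($108,250): Earned Income Credit: income exceeds $95,200 by $13,050, which is 11 full-or-partial $1,250 increments; reduction = 11 × $22 = $242, leaving $1,309.
Difference: |$1,551 − $1,309| = $242.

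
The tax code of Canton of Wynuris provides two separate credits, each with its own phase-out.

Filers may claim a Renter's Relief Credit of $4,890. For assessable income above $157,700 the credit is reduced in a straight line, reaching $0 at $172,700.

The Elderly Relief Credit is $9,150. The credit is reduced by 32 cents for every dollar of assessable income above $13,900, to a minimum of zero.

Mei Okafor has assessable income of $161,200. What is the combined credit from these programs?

Renter's Relief Credit: $161,200 is $3,500 into a $15,000 phase-out range, leaving 11,500/15,000 of the credit: $4,890 × 11,500/15,000 = $3,749.
Elderly Relief Credit: 32% of the $147,300 excess over $13,900 is $47,136 ≥ base, so the credit is $0.
Total: $3,749 + $0 = $3,749.

$3,749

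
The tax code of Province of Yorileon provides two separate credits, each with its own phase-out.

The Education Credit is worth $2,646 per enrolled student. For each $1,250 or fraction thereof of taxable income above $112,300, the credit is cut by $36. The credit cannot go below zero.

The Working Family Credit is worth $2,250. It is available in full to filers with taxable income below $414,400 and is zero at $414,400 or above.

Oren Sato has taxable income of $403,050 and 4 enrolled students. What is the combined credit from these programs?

$4,446

Education Credit: base = 4 × $2,646 = $10,584. income exceeds $112,300 by $290,750, which is 233 full-or-partial $1,250 increments; reduction = 233 × $36 = $8,388, leaving $2,196.
Working Family Credit: $403,050 is below the $414,400 cutoff, so the full $2,250 applies.
Total: $2,196 + $2,250 = $4,446.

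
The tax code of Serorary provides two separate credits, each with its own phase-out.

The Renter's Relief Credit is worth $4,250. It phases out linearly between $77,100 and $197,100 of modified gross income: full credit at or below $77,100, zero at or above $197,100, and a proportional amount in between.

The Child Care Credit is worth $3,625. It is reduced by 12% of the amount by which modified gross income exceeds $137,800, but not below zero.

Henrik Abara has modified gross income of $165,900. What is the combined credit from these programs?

$1,358

Renter's Relief Credit: $165,900 is $88,800 into a $120,000 phase-out range, leaving 31,200/120,000 of the credit: $4,250 × 31,200/120,000 = $1,105.
Child Care Credit: 12% of the $28,100 excess over $137,800 is $3,372; credit = $3,625 − $3,372 = $253.
Total: $1,105 + $253 = $1,358.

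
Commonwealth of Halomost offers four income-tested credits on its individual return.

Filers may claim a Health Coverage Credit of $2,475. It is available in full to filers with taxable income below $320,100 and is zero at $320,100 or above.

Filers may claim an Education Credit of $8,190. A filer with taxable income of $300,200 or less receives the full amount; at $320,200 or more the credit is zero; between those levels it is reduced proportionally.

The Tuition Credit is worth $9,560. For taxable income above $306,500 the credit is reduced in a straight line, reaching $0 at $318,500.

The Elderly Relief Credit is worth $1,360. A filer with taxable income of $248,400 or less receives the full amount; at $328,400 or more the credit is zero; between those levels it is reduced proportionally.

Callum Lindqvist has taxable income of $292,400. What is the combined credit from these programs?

$20,837

Health Coverage Credit: $292,400 is below the $320,100 cutoff, so the full $2,475 applies.
Education Credit: $292,400 is at or below the $300,200 threshold, so the full $8,190 applies.
Tuition Credit: $292,400 is at or below the $306,500 threshold, so the full $9,560 applies.
Elderly Relief Credit: $292,400 is $44,000 into a $80,000 phase-out range, leaving 36,000/80,000 of the credit: $1,360 × 36,000/80,000 = $612.
Total: $2,475 + $8,190 + $9,560 + $612 = $20,837.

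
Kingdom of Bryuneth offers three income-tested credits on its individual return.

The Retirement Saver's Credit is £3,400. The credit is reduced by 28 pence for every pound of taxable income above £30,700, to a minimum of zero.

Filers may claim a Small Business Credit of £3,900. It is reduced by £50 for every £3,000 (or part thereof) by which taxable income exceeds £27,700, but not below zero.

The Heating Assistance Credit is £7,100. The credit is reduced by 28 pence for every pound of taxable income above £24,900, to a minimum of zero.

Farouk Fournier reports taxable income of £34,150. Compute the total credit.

£10,694

Retirement Saver's Credit: 28% of the £3,450 excess over £30,700 is £966; credit = £3,400 − £966 = £2,434.
Small Business Credit: income exceeds £27,700 by £6,450, which is 3 full-or-partial £3,000 increments; reduction = 3 × £50 = £150, leaving £3,750.
Heating Assistance Credit: 28% of the £9,250 excess over £24,900 is £2,590; credit = £7,100 − £2,590 = £4,510.
Total: £2,434 + £3,750 + £4,510 = £10,694.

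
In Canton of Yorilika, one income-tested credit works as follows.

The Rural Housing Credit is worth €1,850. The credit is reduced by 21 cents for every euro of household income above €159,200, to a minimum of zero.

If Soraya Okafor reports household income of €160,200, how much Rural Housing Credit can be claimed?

€1,640

Rural Housing Credit: 21% of the €1,000 excess over €159,200 is €210; credit = €1,850 − €210 = €1,640.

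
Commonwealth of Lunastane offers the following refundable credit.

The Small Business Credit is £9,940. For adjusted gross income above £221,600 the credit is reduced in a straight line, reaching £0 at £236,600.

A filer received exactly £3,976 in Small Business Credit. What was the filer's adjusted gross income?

£230,600

£3,976 is 3,976/9,940 of the full £9,940, so 5,964/9,940 of the £15,000 range has been used: income = £221,600 + £15,000 × 5,964/9,940 = £230,600.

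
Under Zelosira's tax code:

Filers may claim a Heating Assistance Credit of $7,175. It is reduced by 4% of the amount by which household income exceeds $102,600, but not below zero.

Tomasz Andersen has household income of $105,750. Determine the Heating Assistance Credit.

$7,049

Heating Assistance Credit: 4% of the $3,150 excess over $102,600 is $126; credit = $7,175 − $126 = $7,049.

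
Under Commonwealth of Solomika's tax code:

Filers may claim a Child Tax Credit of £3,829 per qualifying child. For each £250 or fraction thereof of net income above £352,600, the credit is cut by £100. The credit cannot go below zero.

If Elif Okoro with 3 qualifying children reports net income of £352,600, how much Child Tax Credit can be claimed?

Child Tax Credit: base = 3 × £3,829 = £11,487. £352,600 is at or below the £352,600 threshold, so the full £11,487 applies.

£11,487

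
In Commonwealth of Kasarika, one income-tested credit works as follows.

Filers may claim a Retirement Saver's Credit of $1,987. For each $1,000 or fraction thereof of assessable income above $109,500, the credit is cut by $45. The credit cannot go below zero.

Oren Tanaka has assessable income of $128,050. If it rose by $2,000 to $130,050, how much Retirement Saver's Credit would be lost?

At $128,050 — income exceeds $109,500 by $18,550, which is 19 full-or-partial $1,000 increments; reduction = 19 × $45 = $855, leaving $1,132.
At $130,050 — income exceeds $109,500 by $20,550, which is 21 full-or-partial $1,000 increments; reduction = 21 × $45 = $945, leaving $1,042.
Lost: $1,132 − $1,042 = $90.

$90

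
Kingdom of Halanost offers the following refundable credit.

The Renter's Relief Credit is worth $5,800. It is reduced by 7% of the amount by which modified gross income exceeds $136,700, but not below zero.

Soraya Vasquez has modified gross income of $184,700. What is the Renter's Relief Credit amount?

Renter's Relief Credit: 7% of the $48,000 excess over $136,700 is $3,360; credit = $5,800 − $3,360 = $2,440.

$2,440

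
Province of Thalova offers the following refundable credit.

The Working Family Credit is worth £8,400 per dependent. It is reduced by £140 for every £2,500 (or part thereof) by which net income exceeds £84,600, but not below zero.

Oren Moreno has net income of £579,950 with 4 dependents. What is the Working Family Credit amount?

£5,740

Working Family Credit: base = 4 × £8,400 = £33,600. income exceeds £84,600 by £495,350, which is 199 full-or-partial £2,500 increments; reduction = 199 × £140 = £27,860, leaving £5,740.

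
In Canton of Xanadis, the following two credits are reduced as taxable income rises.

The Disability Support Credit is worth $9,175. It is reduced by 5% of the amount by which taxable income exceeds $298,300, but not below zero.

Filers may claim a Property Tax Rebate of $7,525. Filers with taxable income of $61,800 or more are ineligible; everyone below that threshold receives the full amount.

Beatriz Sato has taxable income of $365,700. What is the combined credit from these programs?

$5,805

Disability Support Credit: 5% of the $67,400 excess over $298,300 is $3,370; credit = $9,175 − $3,370 = $5,805.
Property Tax Rebate: $365,700 meets or exceeds the $61,800 cutoff, so the credit is $0.
Total: $5,805 + $0 = $5,805.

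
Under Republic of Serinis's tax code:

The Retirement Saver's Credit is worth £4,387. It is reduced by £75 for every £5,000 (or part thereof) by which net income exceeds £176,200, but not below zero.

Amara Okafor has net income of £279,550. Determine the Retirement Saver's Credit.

Retirement Saver's Credit: income exceeds £176,200 by £103,350, which is 21 full-or-partial £5,000 increments; reduction = 21 × £75 = £1,575, leaving £2,812.

£2,812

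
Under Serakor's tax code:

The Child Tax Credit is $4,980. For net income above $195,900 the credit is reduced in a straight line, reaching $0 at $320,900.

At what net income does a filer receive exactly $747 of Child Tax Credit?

$747 is 747/4,980 of the full $4,980, so 4,233/4,980 of the $125,000 range has been used: income = $195,900 + $125,000 × 4,233/4,980 = $302,150.

$302,150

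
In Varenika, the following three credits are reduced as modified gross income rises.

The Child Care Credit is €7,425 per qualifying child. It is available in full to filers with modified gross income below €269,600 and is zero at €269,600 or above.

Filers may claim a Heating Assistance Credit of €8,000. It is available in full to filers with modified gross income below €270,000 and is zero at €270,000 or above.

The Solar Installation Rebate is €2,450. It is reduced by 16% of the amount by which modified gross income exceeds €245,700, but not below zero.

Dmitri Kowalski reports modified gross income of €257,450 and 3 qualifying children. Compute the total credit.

Child Care Credit: base = 3 × €7,425 = €22,275. €257,450 is below the €269,600 cutoff, so the full €22,275 applies.
Heating Assistance Credit: €257,450 is below the €270,000 cutoff, so the full €8,000 applies.
Solar Installation Rebate: 16% of the €11,750 excess over €245,700 is €1,880; credit = €2,450 − €1,880 = €570.
Total: €22,275 + €8,000 + €570 = €30,845.

€30,845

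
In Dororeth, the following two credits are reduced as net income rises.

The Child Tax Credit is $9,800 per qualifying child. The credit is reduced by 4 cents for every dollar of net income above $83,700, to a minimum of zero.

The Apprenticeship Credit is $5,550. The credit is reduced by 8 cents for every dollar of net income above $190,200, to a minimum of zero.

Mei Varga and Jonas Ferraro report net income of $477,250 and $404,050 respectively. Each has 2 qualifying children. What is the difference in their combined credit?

Mei ($477,250): Child Tax Credit: base = 2 × $9,800 = $19,600. 4% of the $393,550 excess over $83,700 is $15,742; credit = $19,600 − $15,742 = $3,858. Apprenticeship Credit: 8% of the $287,050 excess over $190,200 is $22,964 ≥ base, so the credit is $0. total $3,858 + $0 = $3,858
Jonas ($404,050): Child Tax Credit: base = 2 × $9,800 = $19,600. 4% of the $320,350 excess over $83,700 is $12,814; credit = $19,600 − $12,814 = $6,786. Apprenticeship Credit: 8% of the $213,850 excess over $190,200 is $17,108 ≥ base, so the credit is $0. total $6,786 + $0 = $6,786
Difference: |$3,858 − $6,786| = $2,928.

$2,928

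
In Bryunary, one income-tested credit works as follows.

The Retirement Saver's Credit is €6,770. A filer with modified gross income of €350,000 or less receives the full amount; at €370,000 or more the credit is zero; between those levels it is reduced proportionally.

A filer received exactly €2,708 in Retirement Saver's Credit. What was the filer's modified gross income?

€362,000

€2,708 is 2,708/6,770 of the full €6,770, so 4,062/6,770 of the €20,000 range has been used: income = €350,000 + €20,000 × 4,062/6,770 = €362,000.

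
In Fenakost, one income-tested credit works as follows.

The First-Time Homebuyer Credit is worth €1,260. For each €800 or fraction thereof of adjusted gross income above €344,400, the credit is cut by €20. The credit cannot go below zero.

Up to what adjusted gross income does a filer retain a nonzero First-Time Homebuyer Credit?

€394,000

After 62 increments the reduction is 62 × €20 = €1,240, leaving €20; one more increment wipes it out. Increment 62 ends at excess 62 × €800 = €49,600, so the highest qualifying income is €344,400 + €49,600 = €394,000.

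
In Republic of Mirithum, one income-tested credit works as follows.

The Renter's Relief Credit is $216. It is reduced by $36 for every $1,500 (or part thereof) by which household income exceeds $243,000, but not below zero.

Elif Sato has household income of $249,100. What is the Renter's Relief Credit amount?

$36

Renter's Relief Credit: income exceeds $243,000 by $6,100, which is 5 full-or-partial $1,500 increments; reduction = 5 × $36 = $180, leaving $36.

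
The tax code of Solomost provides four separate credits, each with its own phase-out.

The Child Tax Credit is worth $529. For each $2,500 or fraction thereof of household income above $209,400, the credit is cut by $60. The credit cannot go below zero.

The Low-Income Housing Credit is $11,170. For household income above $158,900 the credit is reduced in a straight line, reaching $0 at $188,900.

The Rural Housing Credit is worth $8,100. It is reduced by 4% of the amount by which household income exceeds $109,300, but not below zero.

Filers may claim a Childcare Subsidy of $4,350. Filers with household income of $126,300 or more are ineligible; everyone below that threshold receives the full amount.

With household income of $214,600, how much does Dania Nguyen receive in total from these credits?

Child Tax Credit: income exceeds $209,400 by $5,200, which is 3 full-or-partial $2,500 increments; reduction = 3 × $60 = $180, leaving $349.
Low-Income Housing Credit: $214,600 is at or above $188,900, so the credit is $0.
Rural Housing Credit: 4% of the $105,300 excess over $109,300 is $4,212; credit = $8,100 − $4,212 = $3,888.
Childcare Subsidy: $214,600 meets or exceeds the $126,300 cutoff, so the credit is $0.
Total: $349 + $0 + $3,888 + $0 = $4,237.

$4,237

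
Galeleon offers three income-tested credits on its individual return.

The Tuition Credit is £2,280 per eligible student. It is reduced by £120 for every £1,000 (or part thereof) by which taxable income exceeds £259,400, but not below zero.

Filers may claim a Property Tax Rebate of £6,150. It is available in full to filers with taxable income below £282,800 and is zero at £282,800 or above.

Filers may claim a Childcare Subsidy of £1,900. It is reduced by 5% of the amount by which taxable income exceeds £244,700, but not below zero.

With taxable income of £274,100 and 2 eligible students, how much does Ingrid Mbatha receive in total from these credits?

£9,340

Tuition Credit: base = 2 × £2,280 = £4,560. income exceeds £259,400 by £14,700, which is 15 full-or-partial £1,000 increments; reduction = 15 × £120 = £1,800, leaving £2,760.
Property Tax Rebate: £274,100 is below the £282,800 cutoff, so the full £6,150 applies.
Childcare Subsidy: 5% of the £29,400 excess over £244,700 is £1,470; credit = £1,900 − £1,470 = £430.
Total: £2,760 + £6,150 + £430 = £9,340.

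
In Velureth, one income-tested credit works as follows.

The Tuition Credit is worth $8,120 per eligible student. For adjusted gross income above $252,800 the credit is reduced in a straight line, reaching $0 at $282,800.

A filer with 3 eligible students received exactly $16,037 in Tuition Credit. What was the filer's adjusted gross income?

$263,050

Full credit = 3 × $8,120 = $24,360.
$16,037 is 16,037/24,360 of the full $24,360, so 8,323/24,360 of the $30,000 range has been used: income = $252,800 + $30,000 × 8,323/24,360 = $263,050.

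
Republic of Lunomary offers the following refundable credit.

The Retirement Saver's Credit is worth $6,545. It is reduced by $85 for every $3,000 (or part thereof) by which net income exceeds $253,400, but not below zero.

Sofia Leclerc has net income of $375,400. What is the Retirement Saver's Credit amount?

$3,060

Retirement Saver's Credit: income exceeds $253,400 by $122,000, which is 41 full-or-partial $3,000 increments; reduction = 41 × $85 = $3,485, leaving $3,060.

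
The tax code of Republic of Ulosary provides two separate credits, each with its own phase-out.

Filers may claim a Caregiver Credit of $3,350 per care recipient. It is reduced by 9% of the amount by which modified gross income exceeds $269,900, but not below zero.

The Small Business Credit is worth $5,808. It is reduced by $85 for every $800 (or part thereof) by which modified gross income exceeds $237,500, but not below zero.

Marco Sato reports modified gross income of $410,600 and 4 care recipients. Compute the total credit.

Caregiver Credit: base = 4 × $3,350 = $13,400. 9% of the $140,700 excess over $269,900 is $12,663; credit = $13,400 − $12,663 = $737.
Small Business Credit: income exceeds $237,500 by $173,100 → 217 increments × $85 = $18,445 ≥ base, so the credit is $0.
Total: $737 + $0 = $737.

$737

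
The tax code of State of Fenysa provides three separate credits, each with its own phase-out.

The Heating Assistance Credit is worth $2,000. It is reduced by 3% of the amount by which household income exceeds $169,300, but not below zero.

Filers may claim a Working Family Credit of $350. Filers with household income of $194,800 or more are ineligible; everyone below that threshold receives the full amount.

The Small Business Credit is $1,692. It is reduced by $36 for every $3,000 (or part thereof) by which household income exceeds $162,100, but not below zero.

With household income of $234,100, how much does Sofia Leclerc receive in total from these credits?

Heating Assistance Credit: 3% of the $64,800 excess over $169,300 is $1,944; credit = $2,000 − $1,944 = $56.
Working Family Credit: $234,100 meets or exceeds the $194,800 cutoff, so the credit is $0.
Small Business Credit: income exceeds $162,100 by $72,000, which is 24 full-or-partial $3,000 increments; reduction = 24 × $36 = $864, leaving $828.
Total: $56 + $0 + $828 = $884.

$884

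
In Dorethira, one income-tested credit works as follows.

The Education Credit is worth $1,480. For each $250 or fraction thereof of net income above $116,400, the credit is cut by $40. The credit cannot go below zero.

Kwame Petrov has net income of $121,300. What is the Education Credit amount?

$680

Education Credit: income exceeds $116,400 by $4,900, which is 20 full-or-partial $250 increments; reduction = 20 × $40 = $800, leaving $680.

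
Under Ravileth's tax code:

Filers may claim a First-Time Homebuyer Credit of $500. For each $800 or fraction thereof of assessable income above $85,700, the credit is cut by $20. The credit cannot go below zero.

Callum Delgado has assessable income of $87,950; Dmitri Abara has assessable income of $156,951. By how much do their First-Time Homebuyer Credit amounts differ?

$440

Callum ($87,950): First-Time Homebuyer Credit: income exceeds $85,700 by $2,250, which is 3 full-or-partial $800 increments; reduction = 3 × $20 = $60, leaving $440.
Dmitri ($156,951): First-Time Homebuyer Credit: income exceeds $85,700 by $71,251 → 90 increments × $20 = $1,800 ≥ base, so the credit is $0.
Difference: |$440 − $0| = $440.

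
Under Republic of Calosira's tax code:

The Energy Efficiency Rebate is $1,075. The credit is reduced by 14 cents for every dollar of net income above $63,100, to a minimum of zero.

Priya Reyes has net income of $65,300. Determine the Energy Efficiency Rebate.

$767

Energy Efficiency Rebate: 14% of the $2,200 excess over $63,100 is $308; credit = $1,075 − $308 = $767.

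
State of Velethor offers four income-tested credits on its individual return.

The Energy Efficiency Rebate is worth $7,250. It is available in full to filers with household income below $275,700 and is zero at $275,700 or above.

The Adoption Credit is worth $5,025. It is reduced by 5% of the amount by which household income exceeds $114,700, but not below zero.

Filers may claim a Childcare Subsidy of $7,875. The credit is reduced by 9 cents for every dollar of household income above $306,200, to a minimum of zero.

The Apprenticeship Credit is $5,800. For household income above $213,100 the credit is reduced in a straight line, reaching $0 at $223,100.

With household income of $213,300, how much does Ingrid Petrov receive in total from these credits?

$20,904

Energy Efficiency Rebate: $213,300 is below the $275,700 cutoff, so the full $7,250 applies.
Adoption Credit: 5% of the $98,600 excess over $114,700 is $4,930; credit = $5,025 − $4,930 = $95.
Childcare Subsidy: $213,300 is at or below the $306,200 threshold, so the full $7,875 applies.
Apprenticeship Credit: $213,300 is $200 into a $10,000 phase-out range, leaving 9,800/10,000 of the credit: $5,800 × 9,800/10,000 = $5,684.
Total: $7,250 + $95 + $7,875 + $5,684 = $20,904.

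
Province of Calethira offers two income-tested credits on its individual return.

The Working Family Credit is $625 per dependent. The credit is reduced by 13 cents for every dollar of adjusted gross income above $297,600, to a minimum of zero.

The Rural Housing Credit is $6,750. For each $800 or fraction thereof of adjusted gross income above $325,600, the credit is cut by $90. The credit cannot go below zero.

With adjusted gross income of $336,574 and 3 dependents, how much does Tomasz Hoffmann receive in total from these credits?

$5,490

Working Family Credit: base = 3 × $625 = $1,875. 13% of the $38,974 excess over $297,600 is $5,066.62 ≥ base, so the credit is $0.
Rural Housing Credit: income exceeds $325,600 by $10,974, which is 14 full-or-partial $800 increments; reduction = 14 × $90 = $1,260, leaving $5,490.
Total: $0 + $5,490 = $5,490.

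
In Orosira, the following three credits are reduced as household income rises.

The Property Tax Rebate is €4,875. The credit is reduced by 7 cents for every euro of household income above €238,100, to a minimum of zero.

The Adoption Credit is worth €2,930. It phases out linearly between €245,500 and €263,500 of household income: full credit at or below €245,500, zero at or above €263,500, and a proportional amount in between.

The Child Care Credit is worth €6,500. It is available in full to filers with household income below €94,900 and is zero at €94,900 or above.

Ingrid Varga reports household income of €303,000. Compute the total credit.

€332

Property Tax Rebate: 7% of the €64,900 excess over €238,100 is €4,543; credit = €4,875 − €4,543 = €332.
Adoption Credit: €303,000 is at or above €263,500, so the credit is €0.
Child Care Credit: €303,000 meets or exceeds the €94,900 cutoff, so the credit is €0.
Total: €332 + €0 + €0 = €332.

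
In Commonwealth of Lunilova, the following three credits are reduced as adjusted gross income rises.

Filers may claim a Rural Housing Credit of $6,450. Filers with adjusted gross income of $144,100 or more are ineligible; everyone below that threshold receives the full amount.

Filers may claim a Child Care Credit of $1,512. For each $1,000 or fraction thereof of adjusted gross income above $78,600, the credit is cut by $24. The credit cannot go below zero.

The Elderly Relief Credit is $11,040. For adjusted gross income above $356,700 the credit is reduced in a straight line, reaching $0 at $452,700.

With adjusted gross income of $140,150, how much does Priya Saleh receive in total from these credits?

Rural Housing Credit: $140,150 is below the $144,100 cutoff, so the full $6,450 applies.
Child Care Credit: income exceeds $78,600 by $61,550, which is 62 full-or-partial $1,000 increments; reduction = 62 × $24 = $1,488, leaving $24.
Elderly Relief Credit: $140,150 is at or below the $356,700 threshold, so the full $11,040 applies.
Total: $6,450 + $24 + $11,040 = $17,514.

$17,514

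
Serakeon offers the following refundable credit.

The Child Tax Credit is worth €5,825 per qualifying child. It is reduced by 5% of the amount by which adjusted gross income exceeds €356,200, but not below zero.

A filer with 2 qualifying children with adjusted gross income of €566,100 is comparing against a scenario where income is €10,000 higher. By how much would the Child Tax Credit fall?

At €566,100 — base = 2 × €5,825 = €11,650. 5% of the €209,900 excess over €356,200 is €10,495; credit = €11,650 − €10,495 = €1,155.
At €576,100 — base = 2 × €5,825 = €11,650. 5% of the €219,900 excess over €356,200 is €10,995; credit = €11,650 − €10,995 = €655.
Lost: €1,155 − €655 = €500.

€500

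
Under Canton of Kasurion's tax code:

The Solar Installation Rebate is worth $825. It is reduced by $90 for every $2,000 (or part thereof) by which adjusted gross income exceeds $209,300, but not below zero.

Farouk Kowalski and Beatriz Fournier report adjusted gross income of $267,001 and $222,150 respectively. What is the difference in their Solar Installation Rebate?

$195

Farouk ($267,001): Solar Installation Rebate: income exceeds $209,300 by $57,701 → 29 increments × $90 = $2,610 ≥ base, so the credit is $0.
Beatriz ($222,150): Solar Installation Rebate: income exceeds $209,300 by $12,850, which is 7 full-or-partial $2,000 increments; reduction = 7 × $90 = $630, leaving $195.
Difference: |$0 − $195| = $195.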